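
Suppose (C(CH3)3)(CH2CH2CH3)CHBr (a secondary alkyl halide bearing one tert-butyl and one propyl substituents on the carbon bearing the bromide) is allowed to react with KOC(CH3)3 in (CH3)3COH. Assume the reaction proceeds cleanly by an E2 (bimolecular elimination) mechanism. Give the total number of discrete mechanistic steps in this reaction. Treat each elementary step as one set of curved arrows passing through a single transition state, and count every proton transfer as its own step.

Step 1: Concerted anti-periplanar elimination: (CH3)3CO⁻ abstracts a β-H while Br⁻ leaves, and the C–H electrons become the new C=C π bond — all in a single transition state.
Total: 1 elementary step.

1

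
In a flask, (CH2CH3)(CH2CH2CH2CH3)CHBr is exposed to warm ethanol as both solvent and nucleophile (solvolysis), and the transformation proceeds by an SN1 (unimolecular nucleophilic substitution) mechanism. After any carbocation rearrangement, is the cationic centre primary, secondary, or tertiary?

Step 1: Ionisation: the C–Br σ-bond cleaves heterolytically; both bonding electrons depart with Br⁻, leaving a secondary carbocation at the α-carbon.
No single 1,2-shift to an adjacent carbon would give a more-substituted cation, so no rearrangement occurs.

secondary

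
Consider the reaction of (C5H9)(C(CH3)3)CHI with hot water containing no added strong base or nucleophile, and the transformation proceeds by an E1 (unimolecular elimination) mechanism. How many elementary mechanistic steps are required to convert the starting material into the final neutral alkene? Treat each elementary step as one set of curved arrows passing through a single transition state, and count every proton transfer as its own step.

Step 1: Unassisted departure of I⁻ (taking the C–I bonding pair) generates a secondary carbocation.
Step 2: A hydride (H with its bonding pair) migrates from the adjacent cyclopentyl carbon to the cationic centre — a 1,2-hydride shift — upgrading the secondary cation to a tertiary one.
Step 3: A weak base (a water molecule from the solvent) removes a proton from a carbon adjacent to the cationic centre; the electrons of that C–H bond become the new π(C=C) bond, giving the alkene.
Total: 3 elementary steps.

3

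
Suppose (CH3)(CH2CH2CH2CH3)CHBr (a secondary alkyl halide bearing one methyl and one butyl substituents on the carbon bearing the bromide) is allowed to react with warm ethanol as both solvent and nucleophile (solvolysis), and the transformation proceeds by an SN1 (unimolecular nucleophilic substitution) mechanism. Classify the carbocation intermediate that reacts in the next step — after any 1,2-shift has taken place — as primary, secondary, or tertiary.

Step 1: Unassisted departure of Br⁻ (taking the C–Br bonding pair) generates a secondary carbocation.
No single 1,2-shift to an adjacent carbon would give a more-substituted cation, so no rearrangement occurs.

secondary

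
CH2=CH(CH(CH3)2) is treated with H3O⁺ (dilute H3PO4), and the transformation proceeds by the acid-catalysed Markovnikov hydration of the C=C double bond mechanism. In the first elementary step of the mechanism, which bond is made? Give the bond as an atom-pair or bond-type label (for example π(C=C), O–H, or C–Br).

Step 1: The π electrons of the C=C bond attack a proton of H3O⁺; Markovnikov addition places the new C–H on the less-substituted alkene carbon, so the positive charge ends up on the more-substituted carbon — a secondary carbocation. H2O is released.
The bond formed in this step is the C–H bond.

C–H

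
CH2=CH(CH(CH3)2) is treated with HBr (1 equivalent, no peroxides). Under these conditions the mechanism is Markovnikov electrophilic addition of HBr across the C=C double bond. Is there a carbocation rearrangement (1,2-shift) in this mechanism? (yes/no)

yes

The first-formed carbocation is secondary.
The adjacent isopropyl carbon already bears 2 other carbon substituents and has a hydrogen to migrate; after a 1,2-hydride shift from that carbon the positive charge sits on a tertiary centre.
Tertiary is more stable than secondary, so the shift occurs.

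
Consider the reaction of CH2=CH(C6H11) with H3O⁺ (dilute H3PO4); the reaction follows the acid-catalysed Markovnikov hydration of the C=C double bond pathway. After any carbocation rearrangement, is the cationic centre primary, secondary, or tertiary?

Step 1: Protonation of the alkene by H3O⁺: the π bond acts as the nucleophile and picks up H⁺, giving the more stable (Markovnikov) secondary carbocation. H2O is released.
Step 2: A hydride (H with its bonding pair) migrates from the adjacent cyclohexyl carbon to the cationic centre — a 1,2-hydride shift — upgrading the secondary cation to a tertiary one.
The cation rearranges from secondary to tertiary via a 1,2-hydride shift from the adjacent cyclohexyl carbon; the tertiary cation is what reacts next.

tertiary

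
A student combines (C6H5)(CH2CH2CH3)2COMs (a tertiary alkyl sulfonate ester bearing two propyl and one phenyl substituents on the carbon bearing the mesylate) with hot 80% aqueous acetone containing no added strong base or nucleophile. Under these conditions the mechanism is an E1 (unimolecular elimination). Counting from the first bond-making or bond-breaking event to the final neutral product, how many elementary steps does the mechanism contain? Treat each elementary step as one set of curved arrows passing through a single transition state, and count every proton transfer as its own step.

Step 1: Ionisation: the C–O σ-bond cleaves heterolytically; both bonding electrons depart with MsO⁻, leaving a tertiary carbocation at the α-carbon.
(No 1,2-shift: no single shift to an adjacent carbon would give a more stable cation.)
Step 2: Loss of a β-proton to a water molecule of the solvent: the C–H bonding pair collapses toward the cationic carbon to form the C=C π bond, yielding the alkene.
Total: 2 elementary steps.

2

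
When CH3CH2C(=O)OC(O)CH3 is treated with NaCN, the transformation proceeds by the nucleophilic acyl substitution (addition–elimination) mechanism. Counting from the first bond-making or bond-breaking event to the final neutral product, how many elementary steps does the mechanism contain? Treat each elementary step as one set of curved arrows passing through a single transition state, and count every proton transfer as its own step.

2

Step 1: CN⁻ adds to the carbonyl carbon; the C=O π electrons shift onto oxygen and a tetrahedral alkoxide intermediate forms.
Step 2: Collapse of the tetrahedral intermediate: the alkoxide oxygen pushes its lone pair back to re-form C=O while CH3CO2⁻ leaves.
Total: 2 elementary steps.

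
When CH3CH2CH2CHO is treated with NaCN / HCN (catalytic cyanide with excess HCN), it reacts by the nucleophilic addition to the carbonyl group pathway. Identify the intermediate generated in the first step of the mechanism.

Step 1: A lone pair / filled orbital on CN⁻ attacks the electrophilic carbonyl carbon; the π(C=O) electrons shift onto oxygen, producing a tetrahedral alkoxide intermediate.
After step 1 the species present is a tetrahedral alkoxide intermediate.

tetrahedral alkoxide intermediate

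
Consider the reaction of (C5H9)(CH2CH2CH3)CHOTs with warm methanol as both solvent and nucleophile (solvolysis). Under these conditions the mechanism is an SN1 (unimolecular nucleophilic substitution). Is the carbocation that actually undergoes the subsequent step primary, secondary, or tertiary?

tertiary

Step 1: Rate-determining heterolysis of the C–O bond gives TsO⁻ and a secondary carbocation.
Step 2: Carbocation rearrangement: a 1,2-hydride shift from the adjacent cyclopentyl carbon converts the initially-formed secondary cation into the more stable tertiary cation.
The cation rearranges from secondary to tertiary via a 1,2-hydride shift from the adjacent cyclopentyl carbon; the tertiary cation is what reacts next.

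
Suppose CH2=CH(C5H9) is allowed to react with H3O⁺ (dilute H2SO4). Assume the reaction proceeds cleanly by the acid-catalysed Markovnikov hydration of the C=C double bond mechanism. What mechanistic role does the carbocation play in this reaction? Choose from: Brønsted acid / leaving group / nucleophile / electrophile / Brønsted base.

electrophile

Step 3: Water acts as the nucleophile: an oxygen lone pair bonds to the cationic carbon, giving an oxonium-ion intermediate.
The carbocation accepts an electron pair into an empty or π* orbital — it is the electrophile.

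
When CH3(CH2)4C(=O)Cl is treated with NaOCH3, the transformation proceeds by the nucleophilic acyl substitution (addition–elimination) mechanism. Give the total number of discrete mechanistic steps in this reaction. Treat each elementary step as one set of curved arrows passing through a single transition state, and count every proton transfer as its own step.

Step 1: CH3O⁻ adds to the carbonyl carbon; the C=O π electrons shift onto oxygen and a tetrahedral alkoxide intermediate forms.
Step 2: Elimination step: re-formation of the carbonyl π bond drives out Cl⁻, giving the new acyl compound.
Total: 2 elementary steps.

2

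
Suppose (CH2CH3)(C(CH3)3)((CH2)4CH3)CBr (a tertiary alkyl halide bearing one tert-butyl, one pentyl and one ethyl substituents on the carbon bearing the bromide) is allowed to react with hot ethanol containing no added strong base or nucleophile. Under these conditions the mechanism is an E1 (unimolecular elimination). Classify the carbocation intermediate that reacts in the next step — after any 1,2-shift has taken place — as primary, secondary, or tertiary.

Step 1: Rate-determining heterolysis of the C–Br bond gives Br⁻ and a tertiary carbocation.
No single 1,2-shift to an adjacent carbon would give a more-substituted cation, so no rearrangement occurs.

tertiary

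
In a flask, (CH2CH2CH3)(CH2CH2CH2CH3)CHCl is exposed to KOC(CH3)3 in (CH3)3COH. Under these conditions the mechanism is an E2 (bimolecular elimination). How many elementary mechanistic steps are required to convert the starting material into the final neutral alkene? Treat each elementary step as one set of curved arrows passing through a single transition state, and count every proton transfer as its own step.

1

Step 1: In one step, (CH3)3CO⁻ pulls off a β-proton, the C–Cl bond cleaves, and a C=C double bond forms between the α- and β-carbons (E2, anti elimination).
Total: 1 elementary step.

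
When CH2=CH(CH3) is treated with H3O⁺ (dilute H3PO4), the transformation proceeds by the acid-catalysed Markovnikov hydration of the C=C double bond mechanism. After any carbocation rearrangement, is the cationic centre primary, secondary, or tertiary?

Step 1: Protonation of the alkene by H3O⁺: the π bond acts as the nucleophile and picks up H⁺, giving the more stable (Markovnikov) secondary carbocation. H2O is released.
No single 1,2-shift to an adjacent carbon would give a more-substituted cation, so no rearrangement occurs.

secondary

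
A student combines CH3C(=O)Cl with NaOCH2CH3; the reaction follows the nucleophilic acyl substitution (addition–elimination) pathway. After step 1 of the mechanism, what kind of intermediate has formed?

tetrahedral intermediate

Step 1: Nucleophilic addition of CH3CH2O⁻ to the acyl carbon breaks the π(C=O) bond and yields a tetrahedral, anionic intermediate.
After step 1 the species present is a tetrahedral intermediate.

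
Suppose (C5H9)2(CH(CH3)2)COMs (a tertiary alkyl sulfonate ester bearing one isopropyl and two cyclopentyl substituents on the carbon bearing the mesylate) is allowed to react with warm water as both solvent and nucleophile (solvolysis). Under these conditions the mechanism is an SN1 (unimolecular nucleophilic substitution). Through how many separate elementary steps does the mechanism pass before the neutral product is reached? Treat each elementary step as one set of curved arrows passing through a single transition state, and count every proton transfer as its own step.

3

Step 1: Unassisted departure of MsO⁻ (taking the C–O bonding pair) generates a tertiary carbocation.
(No 1,2-shift: no single shift to an adjacent carbon would give a more stable cation.)
Step 2: Nucleophilic capture: the oxygen of H2O bonds to the cationic carbon, producing an oxonium-ion intermediate.
Step 3: A second solvent molecule removes the proton on oxygen, giving the neutral alcohol product.
Total: 3 elementary steps.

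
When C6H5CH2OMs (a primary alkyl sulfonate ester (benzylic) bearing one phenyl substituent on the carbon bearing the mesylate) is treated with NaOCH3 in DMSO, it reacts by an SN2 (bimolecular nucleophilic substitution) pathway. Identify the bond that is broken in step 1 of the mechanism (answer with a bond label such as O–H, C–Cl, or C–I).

Step 1: CH3O⁻ attacks the back face of the α-carbon while MsO⁻ departs with the C–O bonding pair — a single concerted displacement through a pentacoordinate transition state.
The bond broken in this step is the C–O bond.

C–O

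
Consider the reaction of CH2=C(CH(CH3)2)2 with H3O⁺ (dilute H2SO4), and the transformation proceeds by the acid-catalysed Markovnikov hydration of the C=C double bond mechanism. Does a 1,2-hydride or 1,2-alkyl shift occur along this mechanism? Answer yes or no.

The first-formed carbocation is tertiary.
No single 1,2-shift to an adjacent carbon would produce a more-substituted cation than the one already present, so no rearrangement occurs.

no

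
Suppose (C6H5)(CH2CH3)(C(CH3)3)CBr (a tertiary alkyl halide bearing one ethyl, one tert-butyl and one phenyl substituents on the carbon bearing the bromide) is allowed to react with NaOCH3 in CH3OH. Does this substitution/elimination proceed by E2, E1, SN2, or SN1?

E2

Conditions: a strong base with a tertiary substrate bearing a β-hydrogen.
These conditions are the textbook signature of the E2 pathway.
A strong (often hindered) base removes a β-H in concert with loss of the leaving group — bimolecular elimination.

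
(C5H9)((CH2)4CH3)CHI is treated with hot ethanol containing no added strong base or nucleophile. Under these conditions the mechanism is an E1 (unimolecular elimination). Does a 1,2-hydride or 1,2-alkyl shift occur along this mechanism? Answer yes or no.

The first-formed carbocation is secondary.
The adjacent cyclopentyl carbon already bears 2 other carbon substituents and has a hydrogen to migrate; after a 1,2-hydride shift from that carbon the positive charge sits on a tertiary centre.
Tertiary is more stable than secondary, so the shift occurs.

yes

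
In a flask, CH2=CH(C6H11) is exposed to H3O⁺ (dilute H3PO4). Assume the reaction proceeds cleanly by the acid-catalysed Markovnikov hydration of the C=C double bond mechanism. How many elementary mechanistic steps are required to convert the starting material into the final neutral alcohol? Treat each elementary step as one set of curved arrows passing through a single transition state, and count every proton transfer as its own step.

4

Step 1: Electrophilic addition begins with the π(C=C) electrons forming a bond to the proton of H3O⁺. Following Markovnikov's rule, the resulting cation is secondary. H2O is released.
Step 2: Carbocation rearrangement: a 1,2-hydride shift from the adjacent cyclohexyl carbon converts the initially-formed secondary cation into the more stable tertiary cation.
Step 3: Water acts as the nucleophile: an oxygen lone pair bonds to the cationic carbon, giving an oxonium-ion intermediate.
Step 4: Proton transfer from the O–H of the oxonium ion to H2O completes the catalytic cycle and yields the alcohol.
Total: 4 elementary steps.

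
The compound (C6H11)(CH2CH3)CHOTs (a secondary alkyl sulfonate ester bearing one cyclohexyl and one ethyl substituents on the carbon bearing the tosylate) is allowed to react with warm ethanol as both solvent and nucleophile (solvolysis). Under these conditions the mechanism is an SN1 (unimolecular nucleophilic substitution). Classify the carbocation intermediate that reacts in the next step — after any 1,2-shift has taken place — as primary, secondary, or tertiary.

Step 1: Rate-determining heterolysis of the C–O bond gives TsO⁻ and a secondary carbocation.
Step 2: A 1,2-hydride shift from the adjacent cyclohexyl carbon moves the positive charge from the secondary centre to an adjacent carbon, generating a more stable tertiary carbocation.
The cation rearranges from secondary to tertiary via a 1,2-hydride shift from the adjacent cyclohexyl carbon; the tertiary cation is what reacts next.

tertiary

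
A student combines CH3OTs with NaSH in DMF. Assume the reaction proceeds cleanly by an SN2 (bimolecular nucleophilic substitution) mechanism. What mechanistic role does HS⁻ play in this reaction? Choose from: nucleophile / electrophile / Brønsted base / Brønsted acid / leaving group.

nucleophile

Step 1: Backside attack by HS⁻ on the carbon bearing the tosylate: the new C–S bond forms as the C–O bond breaks, with Walden inversion at carbon.
HS⁻ donates an electron pair to form a new σ-bond to carbon — it is the nucleophile.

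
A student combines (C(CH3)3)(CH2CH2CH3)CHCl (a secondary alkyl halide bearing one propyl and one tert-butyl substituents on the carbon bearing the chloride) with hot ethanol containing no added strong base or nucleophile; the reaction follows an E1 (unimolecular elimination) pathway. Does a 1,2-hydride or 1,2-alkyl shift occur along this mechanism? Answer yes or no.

yes

The first-formed carbocation is secondary.
The adjacent tert-butyl carbon has no hydrogen but bears methyl groups; migration of one methyl with its bonding pair (a 1,2-methyl shift) places the charge on a tertiary centre.
Tertiary is more stable than secondary, so the shift occurs.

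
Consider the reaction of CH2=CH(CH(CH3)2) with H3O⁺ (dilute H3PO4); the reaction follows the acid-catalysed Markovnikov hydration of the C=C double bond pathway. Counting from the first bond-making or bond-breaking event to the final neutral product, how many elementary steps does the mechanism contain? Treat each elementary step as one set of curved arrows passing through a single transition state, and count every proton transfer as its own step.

4

Step 1: The π electrons of the C=C bond attack a proton of H3O⁺; Markovnikov addition places the new C–H on the less-substituted alkene carbon, so the positive charge ends up on the more-substituted carbon — a secondary carbocation. H2O is released.
Step 2: A 1,2-hydride shift from the adjacent isopropyl carbon moves the positive charge from the secondary centre to an adjacent carbon, generating a more stable tertiary carbocation.
Step 3: Nucleophilic capture of the cation by H2O produces the protonated alcohol (an oxonium ion).
Step 4: Proton transfer from the O–H of the oxonium ion to H2O completes the catalytic cycle and yields the alcohol.
Total: 4 elementary steps.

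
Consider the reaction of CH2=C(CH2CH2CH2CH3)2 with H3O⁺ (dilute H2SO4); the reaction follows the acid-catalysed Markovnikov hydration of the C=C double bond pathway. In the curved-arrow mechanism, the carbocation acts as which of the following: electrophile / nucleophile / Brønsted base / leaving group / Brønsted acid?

electrophile

Step 2: A lone pair on the oxygen of H2O attacks the carbocation, forming a C–O bond and an oxonium ion (a protonated alcohol).
The carbocation accepts an electron pair into an empty or π* orbital — it is the electrophile.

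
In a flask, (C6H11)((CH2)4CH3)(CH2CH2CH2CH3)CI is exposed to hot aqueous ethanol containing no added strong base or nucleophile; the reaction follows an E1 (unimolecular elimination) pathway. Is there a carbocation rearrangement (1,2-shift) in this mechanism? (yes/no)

The first-formed carbocation is tertiary.
No single 1,2-shift to an adjacent carbon would produce a more-substituted cation than the one already present, so no rearrangement occurs.

no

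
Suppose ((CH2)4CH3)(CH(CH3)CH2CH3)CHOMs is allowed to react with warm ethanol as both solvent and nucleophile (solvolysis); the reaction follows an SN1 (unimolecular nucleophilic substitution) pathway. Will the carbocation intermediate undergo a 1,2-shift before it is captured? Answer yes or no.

yes

The first-formed carbocation is secondary.
The adjacent sec-butyl carbon already bears 2 other carbon substituents and has a hydrogen to migrate; after a 1,2-hydride shift from that carbon the positive charge sits on a tertiary centre.
Tertiary is more stable than secondary, so the shift occurs.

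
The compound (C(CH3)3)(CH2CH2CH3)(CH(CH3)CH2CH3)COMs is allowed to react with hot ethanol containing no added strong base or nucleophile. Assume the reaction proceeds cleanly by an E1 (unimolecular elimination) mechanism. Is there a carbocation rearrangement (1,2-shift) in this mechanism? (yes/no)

The first-formed carbocation is tertiary.
No single 1,2-shift to an adjacent carbon would produce a more-substituted cation than the one already present, so no rearrangement occurs.

no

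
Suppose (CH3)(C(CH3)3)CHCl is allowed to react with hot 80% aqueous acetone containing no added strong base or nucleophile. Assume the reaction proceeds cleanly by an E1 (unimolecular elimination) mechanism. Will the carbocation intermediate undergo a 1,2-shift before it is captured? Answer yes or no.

yes

The first-formed carbocation is secondary.
The adjacent tert-butyl carbon has no hydrogen but bears methyl groups; migration of one methyl with its bonding pair (a 1,2-methyl shift) places the charge on a tertiary centre.
Tertiary is more stable than secondary, so the shift occurs.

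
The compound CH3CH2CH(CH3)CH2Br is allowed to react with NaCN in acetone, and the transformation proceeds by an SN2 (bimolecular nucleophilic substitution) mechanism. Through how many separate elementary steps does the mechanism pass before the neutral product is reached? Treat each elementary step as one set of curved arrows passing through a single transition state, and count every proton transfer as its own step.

1

Step 1: CN⁻ attacks the back face of the α-carbon while Br⁻ departs with the C–Br bonding pair — a single concerted displacement through a pentacoordinate transition state.
Total: 1 elementary step.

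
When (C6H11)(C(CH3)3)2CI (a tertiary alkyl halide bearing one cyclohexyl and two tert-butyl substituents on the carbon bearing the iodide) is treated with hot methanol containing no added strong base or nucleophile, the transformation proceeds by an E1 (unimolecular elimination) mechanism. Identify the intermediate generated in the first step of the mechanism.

Step 1: Unassisted departure of I⁻ (taking the C–I bonding pair) generates a tertiary carbocation.
After step 1 the species present is a tertiary carbocation.

tertiary carbocation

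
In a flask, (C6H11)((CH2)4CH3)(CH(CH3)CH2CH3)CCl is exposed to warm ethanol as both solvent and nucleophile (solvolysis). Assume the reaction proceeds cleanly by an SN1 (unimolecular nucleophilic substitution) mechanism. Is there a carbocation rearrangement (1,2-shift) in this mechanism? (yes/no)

The first-formed carbocation is tertiary.
No single 1,2-shift to an adjacent carbon would produce a more-substituted cation than the one already present, so no rearrangement occurs.

no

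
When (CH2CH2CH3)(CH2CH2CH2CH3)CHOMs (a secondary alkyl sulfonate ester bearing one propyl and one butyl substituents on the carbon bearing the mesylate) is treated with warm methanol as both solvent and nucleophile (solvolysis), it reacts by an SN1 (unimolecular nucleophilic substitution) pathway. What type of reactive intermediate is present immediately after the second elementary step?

oxonium ion

Step 1: Unassisted departure of MsO⁻ (taking the C–O bonding pair) generates a secondary carbocation.
Step 2: Nucleophilic capture: the oxygen of CH3OH bonds to the cationic carbon, producing an oxonium-ion intermediate.
After step 2 the species present is an oxonium ion.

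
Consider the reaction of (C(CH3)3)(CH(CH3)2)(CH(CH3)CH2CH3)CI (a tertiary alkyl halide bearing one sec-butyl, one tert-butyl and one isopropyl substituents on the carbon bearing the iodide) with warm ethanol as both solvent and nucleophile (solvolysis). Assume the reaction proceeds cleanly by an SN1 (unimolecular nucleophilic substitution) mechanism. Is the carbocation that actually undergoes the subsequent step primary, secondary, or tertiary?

Step 1: Ionisation: the C–I σ-bond cleaves heterolytically; both bonding electrons depart with I⁻, leaving a tertiary carbocation at the α-carbon.
No single 1,2-shift to an adjacent carbon would give a more-substituted cation, so no rearrangement occurs.

tertiary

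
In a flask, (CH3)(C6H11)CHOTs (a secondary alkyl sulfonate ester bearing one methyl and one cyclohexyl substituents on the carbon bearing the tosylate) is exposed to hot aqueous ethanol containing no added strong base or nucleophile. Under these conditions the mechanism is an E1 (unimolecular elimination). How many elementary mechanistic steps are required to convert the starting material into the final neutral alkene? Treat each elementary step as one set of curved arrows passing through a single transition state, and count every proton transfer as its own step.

Step 1: The C–O bond breaks with both electrons going to the tosylate; TsO⁻ leaves and a secondary carbocation remains.
Step 2: A hydride (H with its bonding pair) migrates from the adjacent cyclohexyl carbon to the cationic centre — a 1,2-hydride shift — upgrading the secondary cation to a tertiary one.
Step 3: A water (or ethanol) molecule (solvent) deprotonates a β-carbon; as the C–H bond breaks, those electrons form the new alkene π bond.
Total: 3 elementary steps.

3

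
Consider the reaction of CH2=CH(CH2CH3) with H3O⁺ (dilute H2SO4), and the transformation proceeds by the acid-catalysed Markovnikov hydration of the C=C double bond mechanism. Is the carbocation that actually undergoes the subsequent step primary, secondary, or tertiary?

Step 1: Protonation of the alkene by H3O⁺: the π bond acts as the nucleophile and picks up H⁺, giving the more stable (Markovnikov) secondary carbocation. H2O is released.
No single 1,2-shift to an adjacent carbon would give a more-substituted cation, so no rearrangement occurs.

secondary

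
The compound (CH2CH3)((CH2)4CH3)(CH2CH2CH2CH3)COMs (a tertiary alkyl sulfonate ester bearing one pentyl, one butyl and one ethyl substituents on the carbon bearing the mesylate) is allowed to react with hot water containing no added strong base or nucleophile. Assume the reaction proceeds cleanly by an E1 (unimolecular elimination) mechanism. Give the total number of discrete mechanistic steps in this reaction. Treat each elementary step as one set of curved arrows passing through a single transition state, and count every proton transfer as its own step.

2

Step 1: Rate-determining heterolysis of the C–O bond gives MsO⁻ and a tertiary carbocation.
(No 1,2-shift: no single shift to an adjacent carbon would give a more stable cation.)
Step 2: A water molecule (solvent) deprotonates a β-carbon; as the C–H bond breaks, those electrons form the new alkene π bond.
Total: 2 elementary steps.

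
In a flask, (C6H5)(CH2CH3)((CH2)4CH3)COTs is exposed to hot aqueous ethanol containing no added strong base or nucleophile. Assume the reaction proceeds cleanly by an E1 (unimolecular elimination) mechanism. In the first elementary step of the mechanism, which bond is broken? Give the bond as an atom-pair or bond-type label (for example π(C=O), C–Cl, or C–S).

C–O

Step 1: Rate-determining heterolysis of the C–O bond gives TsO⁻ and a tertiary carbocation.
The bond broken in this step is the C–O bond.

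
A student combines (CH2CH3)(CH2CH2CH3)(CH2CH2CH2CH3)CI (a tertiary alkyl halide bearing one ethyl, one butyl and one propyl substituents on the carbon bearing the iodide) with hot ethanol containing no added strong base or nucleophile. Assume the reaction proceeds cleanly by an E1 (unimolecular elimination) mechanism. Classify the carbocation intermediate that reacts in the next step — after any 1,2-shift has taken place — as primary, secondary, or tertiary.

Step 1: The C–I bond breaks with both electrons going to the iodide; I⁻ leaves and a tertiary carbocation remains.
No single 1,2-shift to an adjacent carbon would give a more-substituted cation, so no rearrangement occurs.

tertiary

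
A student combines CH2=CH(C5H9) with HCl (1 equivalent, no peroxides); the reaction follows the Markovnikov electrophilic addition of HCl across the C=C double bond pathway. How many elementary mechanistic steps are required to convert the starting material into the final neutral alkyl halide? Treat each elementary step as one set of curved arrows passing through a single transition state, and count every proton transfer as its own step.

3

Step 1: The π electrons of the C=C bond attack a proton of HCl; Markovnikov addition places the new C–H on the less-substituted alkene carbon, so the positive charge ends up on the more-substituted carbon — a secondary carbocation. The H–Cl bond breaks heterolytically, releasing Cl⁻.
Step 2: A 1,2-hydride shift from the adjacent cyclopentyl carbon moves the positive charge from the secondary centre to an adjacent carbon, generating a more stable tertiary carbocation.
Step 3: Nucleophilic attack by Cl⁻ on the carbocation completes the addition, giving R–Cl.
Total: 3 elementary steps.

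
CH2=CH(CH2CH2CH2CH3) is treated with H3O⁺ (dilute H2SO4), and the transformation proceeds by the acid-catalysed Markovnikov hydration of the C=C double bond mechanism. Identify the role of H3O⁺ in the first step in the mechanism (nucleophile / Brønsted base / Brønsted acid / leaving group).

Brønsted acid

Step 1: Protonation of the alkene by H3O⁺: the π bond acts as the nucleophile and picks up H⁺, giving the more stable (Markovnikov) secondary carbocation. H2O is released.
H3O⁺ in the first step donates a proton in a proton-transfer step — a Brønsted acid.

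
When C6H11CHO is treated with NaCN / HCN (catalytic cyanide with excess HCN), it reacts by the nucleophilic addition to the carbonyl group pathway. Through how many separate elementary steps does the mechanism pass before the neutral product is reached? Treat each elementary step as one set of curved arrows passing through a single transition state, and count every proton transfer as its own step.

Step 1: CN⁻ attacks the sp² carbonyl carbon; the C=O π bond breaks and the electrons end up as a lone pair on the alkoxide oxygen of the tetrahedral intermediate.
Step 2: The alkoxide oxygen removes a proton from HCN present in the mixture, giving a cyanohydrin and regenerating CN⁻.
Total: 2 elementary steps.

2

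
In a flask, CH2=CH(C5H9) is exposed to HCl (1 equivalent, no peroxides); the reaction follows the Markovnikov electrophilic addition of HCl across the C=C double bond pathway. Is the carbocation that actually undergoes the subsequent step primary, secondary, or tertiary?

tertiary

Step 1: Protonation of the alkene by HCl: the π bond acts as the nucleophile and picks up H⁺, giving the more stable (Markovnikov) secondary carbocation. The H–Cl bond breaks heterolytically, releasing Cl⁻.
Step 2: Carbocation rearrangement: a 1,2-hydride shift from the adjacent cyclopentyl carbon converts the initially-formed secondary cation into the more stable tertiary cation.
The cation rearranges from secondary to tertiary via a 1,2-hydride shift from the adjacent cyclopentyl carbon; the tertiary cation is what reacts next.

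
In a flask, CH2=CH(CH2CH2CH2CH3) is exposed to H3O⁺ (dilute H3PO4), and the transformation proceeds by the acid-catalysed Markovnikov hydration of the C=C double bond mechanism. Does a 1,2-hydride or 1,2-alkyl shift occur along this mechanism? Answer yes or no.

The first-formed carbocation is secondary.
No single 1,2-shift to an adjacent carbon would produce a more-substituted cation than the one already present, so no rearrangement occurs.

no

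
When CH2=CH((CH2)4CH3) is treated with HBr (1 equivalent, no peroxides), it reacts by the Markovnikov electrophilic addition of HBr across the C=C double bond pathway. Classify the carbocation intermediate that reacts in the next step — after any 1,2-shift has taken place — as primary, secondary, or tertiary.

secondary

Step 1: Protonation of the alkene by HBr: the π bond acts as the nucleophile and picks up H⁺, giving the more stable (Markovnikov) secondary carbocation. The H–Br bond breaks heterolytically, releasing Br⁻.
No single 1,2-shift to an adjacent carbon would give a more-substituted cation, so no rearrangement occurs.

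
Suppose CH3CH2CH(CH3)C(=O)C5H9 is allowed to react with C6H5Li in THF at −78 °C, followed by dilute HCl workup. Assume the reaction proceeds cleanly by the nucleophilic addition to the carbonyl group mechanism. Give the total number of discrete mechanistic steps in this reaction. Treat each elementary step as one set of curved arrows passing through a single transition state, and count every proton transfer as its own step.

2

Step 1: A lone pair / filled orbital on the carbanion-like carbon of C6H5Li attacks the electrophilic carbonyl carbon; the π(C=O) electrons shift onto oxygen, producing a tetrahedral alkoxide intermediate.
Step 2: Protonation of the alkoxide by dilute HCl workup furnishes an alcohol.
Total: 2 elementary steps.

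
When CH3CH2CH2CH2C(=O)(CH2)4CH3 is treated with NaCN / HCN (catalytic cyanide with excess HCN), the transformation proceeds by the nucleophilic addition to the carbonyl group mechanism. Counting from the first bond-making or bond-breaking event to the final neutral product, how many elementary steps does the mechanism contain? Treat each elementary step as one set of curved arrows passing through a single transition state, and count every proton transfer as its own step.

Step 1: Nucleophilic addition: CN⁻ adds to the carbonyl carbon, pushing the π(C=O) electron pair onto oxygen and giving a tetrahedral alkoxide.
Step 2: Proton transfer from HCN to the alkoxide furnishes a cyanohydrin (and releases another CN⁻ to continue the reaction).
Total: 2 elementary steps.

2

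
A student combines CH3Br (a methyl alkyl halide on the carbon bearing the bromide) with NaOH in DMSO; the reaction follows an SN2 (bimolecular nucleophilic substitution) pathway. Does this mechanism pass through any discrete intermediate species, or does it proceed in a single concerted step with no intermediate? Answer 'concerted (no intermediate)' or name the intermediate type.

OH⁻ attacks the back face of the α-carbon while Br⁻ departs with the C–Br bonding pair — a single concerted displacement through a pentacoordinate transition state.
All bond changes occur in one transition state; no discrete intermediate is formed.

concerted (no intermediate)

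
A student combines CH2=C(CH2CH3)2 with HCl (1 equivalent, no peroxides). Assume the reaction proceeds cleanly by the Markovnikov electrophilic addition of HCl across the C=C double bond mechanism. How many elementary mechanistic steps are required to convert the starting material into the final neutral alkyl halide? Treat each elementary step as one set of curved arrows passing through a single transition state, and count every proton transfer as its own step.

2

Step 1: Protonation of the alkene by HCl: the π bond acts as the nucleophile and picks up H⁺, giving the more stable (Markovnikov) tertiary carbocation. The H–Cl bond breaks heterolytically, releasing Cl⁻.
(No 1,2-shift: no single shift to an adjacent carbon would give a more stable cation.)
Step 2: The Cl⁻ anion donates a lone pair to the carbocation, forming the new C–Cl σ-bond and giving the neutral alkyl halide.
Total: 2 elementary steps.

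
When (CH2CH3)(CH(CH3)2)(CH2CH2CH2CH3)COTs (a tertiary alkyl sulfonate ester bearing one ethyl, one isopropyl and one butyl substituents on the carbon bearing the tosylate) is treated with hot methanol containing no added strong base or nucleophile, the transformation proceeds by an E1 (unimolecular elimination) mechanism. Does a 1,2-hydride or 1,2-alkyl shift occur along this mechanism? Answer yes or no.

no

The first-formed carbocation is tertiary.
No single 1,2-shift to an adjacent carbon would produce a more-substituted cation than the one already present, so no rearrangement occurs.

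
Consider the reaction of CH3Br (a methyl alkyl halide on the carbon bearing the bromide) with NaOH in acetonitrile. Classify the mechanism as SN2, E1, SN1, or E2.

SN2

Conditions: a methyl substrate with a strong nucleophile in the polar aprotic solvent acetonitrile.
These conditions are the textbook signature of the SN2 pathway.
An unhindered substrate with a strong nucleophile in a polar aprotic solvent favours one-step backside displacement.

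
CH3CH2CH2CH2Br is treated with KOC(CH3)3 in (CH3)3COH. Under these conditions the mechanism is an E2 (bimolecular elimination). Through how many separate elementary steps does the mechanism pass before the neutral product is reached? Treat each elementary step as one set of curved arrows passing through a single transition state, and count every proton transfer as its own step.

1

Step 1: In one step, (CH3)3CO⁻ pulls off a β-proton, the C–Br bond cleaves, and a C=C double bond forms between the α- and β-carbons (E2, anti elimination).
Total: 1 elementary step.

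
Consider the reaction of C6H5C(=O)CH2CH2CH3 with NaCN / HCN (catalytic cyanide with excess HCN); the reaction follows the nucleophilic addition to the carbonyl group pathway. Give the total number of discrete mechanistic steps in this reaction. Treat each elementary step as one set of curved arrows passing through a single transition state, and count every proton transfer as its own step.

Step 1: CN⁻ attacks the sp² carbonyl carbon; the C=O π bond breaks and the electrons end up as a lone pair on the alkoxide oxygen of the tetrahedral intermediate.
Step 2: The alkoxide oxygen removes a proton from HCN present in the mixture, giving a cyanohydrin and regenerating CN⁻.
Total: 2 elementary steps.

2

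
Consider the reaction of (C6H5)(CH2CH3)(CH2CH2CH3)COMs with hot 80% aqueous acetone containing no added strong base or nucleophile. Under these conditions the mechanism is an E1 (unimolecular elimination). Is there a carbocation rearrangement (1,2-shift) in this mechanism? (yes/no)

no

The first-formed carbocation is tertiary.
No single 1,2-shift to an adjacent carbon would produce a more-substituted cation than the one already present, so no rearrangement occurs.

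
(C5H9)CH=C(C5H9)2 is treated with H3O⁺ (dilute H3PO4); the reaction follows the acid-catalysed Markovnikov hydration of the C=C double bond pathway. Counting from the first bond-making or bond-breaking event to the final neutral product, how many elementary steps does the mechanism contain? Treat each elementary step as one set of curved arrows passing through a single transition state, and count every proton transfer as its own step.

3

Step 1: Electrophilic addition begins with the π(C=C) electrons forming a bond to the proton of H3O⁺. Following Markovnikov's rule, the resulting cation is tertiary. H2O is released.
(No 1,2-shift: no single shift to an adjacent carbon would give a more stable cation.)
Step 2: A lone pair on the oxygen of H2O attacks the carbocation, forming a C–O bond and an oxonium ion (a protonated alcohol).
Step 3: Deprotonation of the oxonium ion by a water molecule delivers the neutral alcohol and regenerates the acid catalyst.
Total: 3 elementary steps.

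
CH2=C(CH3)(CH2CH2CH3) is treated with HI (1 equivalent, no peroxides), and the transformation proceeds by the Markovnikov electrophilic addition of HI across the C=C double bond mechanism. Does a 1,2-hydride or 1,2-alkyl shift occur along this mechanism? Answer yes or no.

no

The first-formed carbocation is tertiary.
No single 1,2-shift to an adjacent carbon would produce a more-substituted cation than the one already present, so no rearrangement occurs.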